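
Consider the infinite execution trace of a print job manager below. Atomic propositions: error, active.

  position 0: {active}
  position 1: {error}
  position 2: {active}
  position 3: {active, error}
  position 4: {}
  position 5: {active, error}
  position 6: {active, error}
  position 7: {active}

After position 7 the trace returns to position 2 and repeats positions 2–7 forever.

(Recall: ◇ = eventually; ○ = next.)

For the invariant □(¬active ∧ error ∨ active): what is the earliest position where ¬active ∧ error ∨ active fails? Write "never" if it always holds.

4

Check ¬active ∧ error ∨ active at each position in order: 0 ✓, 1 ✓, 2 ✓, 3 ✓.
At position 4 the labels are {}, so ¬active ∧ error ∨ active is false there. This is the first violation.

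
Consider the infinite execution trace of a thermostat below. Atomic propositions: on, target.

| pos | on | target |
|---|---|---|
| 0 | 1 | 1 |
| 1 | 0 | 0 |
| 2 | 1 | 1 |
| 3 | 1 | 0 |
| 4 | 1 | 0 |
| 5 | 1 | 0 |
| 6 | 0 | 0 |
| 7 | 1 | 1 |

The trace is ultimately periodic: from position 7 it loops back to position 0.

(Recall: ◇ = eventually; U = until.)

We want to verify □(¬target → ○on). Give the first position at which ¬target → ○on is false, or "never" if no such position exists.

5

Check ¬target → ○on at each position in order: 0 ✓, 1 ✓, 2 ✓, 3 ✓, 4 ✓.
At position 5 the labels are {on} and the next position 6 has {}, so ¬target → ○on is false there. This is the first violation.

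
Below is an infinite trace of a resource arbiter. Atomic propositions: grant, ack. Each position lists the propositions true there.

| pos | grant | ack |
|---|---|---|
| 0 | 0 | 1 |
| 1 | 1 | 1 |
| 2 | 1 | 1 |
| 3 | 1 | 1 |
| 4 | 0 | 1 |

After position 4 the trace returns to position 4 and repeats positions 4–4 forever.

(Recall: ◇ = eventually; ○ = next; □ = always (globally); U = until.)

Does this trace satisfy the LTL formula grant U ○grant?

Yes

Walking from position 0: ○grant first holds at position 0, and grant holds at every earlier position along the way, so grant U ○grant holds.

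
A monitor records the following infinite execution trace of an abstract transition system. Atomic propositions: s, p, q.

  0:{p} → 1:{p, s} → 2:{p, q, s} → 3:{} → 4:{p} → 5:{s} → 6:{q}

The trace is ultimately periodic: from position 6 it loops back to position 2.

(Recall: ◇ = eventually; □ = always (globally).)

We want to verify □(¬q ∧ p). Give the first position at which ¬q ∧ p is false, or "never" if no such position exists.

Check ¬q ∧ p at each position in order: 0 ✓, 1 ✓.
At position 2 the labels are {p, q, s}, so ¬q ∧ p is false there. This is the first violation.

2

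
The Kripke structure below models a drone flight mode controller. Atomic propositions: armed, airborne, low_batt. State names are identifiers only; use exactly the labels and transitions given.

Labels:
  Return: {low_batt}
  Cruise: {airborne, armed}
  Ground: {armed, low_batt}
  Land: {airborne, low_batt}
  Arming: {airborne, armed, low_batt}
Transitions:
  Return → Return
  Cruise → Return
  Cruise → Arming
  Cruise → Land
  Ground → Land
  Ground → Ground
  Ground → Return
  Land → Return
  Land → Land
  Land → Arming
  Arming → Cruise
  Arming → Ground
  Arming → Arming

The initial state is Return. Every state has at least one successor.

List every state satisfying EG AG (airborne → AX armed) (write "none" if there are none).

{Return}

States satisfying AG (airborne → AX armed): {Return}.
States satisfying EG AG (airborne → AX armed): {Return}.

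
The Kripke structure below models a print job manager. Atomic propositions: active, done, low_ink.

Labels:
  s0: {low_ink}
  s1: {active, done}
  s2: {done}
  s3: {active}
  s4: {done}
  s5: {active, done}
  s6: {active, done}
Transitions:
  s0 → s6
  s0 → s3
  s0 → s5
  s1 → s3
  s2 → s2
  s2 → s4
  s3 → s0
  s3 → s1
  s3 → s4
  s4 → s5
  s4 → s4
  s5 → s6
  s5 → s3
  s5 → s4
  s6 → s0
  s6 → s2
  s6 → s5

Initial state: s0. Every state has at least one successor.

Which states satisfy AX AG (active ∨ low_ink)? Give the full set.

none

States satisfying AG (active ∨ low_ink): ∅.
States satisfying AX AG (active ∨ low_ink): ∅.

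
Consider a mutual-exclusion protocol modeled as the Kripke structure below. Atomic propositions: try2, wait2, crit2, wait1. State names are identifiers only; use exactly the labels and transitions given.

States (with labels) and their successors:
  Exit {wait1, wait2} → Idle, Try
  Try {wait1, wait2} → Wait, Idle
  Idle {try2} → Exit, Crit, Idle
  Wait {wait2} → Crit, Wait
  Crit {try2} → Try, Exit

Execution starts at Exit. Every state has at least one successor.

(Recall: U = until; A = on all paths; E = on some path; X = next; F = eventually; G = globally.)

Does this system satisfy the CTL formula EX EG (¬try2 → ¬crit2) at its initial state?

Satisfied

States satisfying EG (¬try2 → ¬crit2): {Exit, Try, Idle, Wait, Crit}.
States satisfying EX EG (¬try2 → ¬crit2): {Exit, Try, Idle, Wait, Crit}.
Exit ∈ Sat(EX EG (¬try2 → ¬crit2)).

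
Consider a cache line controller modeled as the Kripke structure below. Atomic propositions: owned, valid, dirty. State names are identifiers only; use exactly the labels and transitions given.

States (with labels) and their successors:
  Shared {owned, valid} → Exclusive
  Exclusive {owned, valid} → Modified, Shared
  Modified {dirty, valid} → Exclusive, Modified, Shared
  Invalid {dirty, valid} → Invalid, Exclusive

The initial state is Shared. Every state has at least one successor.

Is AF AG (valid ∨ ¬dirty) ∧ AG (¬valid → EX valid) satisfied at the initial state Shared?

States satisfying AG (valid ∨ ¬dirty): {Shared, Exclusive, Modified, Invalid}.
States satisfying AF AG (valid ∨ ¬dirty): {Shared, Exclusive, Modified, Invalid}.
States satisfying ¬valid → EX valid: {Shared, Exclusive, Modified, Invalid}.
States satisfying AG (¬valid → EX valid): {Shared, Exclusive, Modified, Invalid}.
States satisfying AF AG (valid ∨ ¬dirty) ∧ AG (¬valid → EX valid): {Shared, Exclusive, Modified, Invalid}.
Shared ∈ Sat(AF AG (valid ∨ ¬dirty) ∧ AG (¬valid → EX valid)).

Holds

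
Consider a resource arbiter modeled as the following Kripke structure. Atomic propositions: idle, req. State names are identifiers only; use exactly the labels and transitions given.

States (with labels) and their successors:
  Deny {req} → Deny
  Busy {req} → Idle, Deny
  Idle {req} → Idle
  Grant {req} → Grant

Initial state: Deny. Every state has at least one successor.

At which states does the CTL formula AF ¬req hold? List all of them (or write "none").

States satisfying ¬req: ∅.
States satisfying AF ¬req: ∅.

none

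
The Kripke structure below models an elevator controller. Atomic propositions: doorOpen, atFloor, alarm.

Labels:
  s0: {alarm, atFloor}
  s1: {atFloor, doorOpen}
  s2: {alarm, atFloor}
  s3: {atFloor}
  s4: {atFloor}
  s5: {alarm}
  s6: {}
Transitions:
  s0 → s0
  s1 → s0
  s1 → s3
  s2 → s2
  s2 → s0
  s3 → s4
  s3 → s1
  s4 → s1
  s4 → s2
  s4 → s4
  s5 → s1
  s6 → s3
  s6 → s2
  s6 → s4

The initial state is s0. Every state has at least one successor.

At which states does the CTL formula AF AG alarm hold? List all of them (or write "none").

States satisfying AG alarm: {s0, s2}.
States satisfying AF AG alarm: {s0, s2}.

{s0, s2}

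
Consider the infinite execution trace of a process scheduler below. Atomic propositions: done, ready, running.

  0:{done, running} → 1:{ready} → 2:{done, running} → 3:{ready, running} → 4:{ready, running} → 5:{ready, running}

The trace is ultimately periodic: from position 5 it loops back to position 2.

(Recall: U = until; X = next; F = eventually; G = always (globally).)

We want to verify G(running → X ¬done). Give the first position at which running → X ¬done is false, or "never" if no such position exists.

Check running → X ¬done at each position in order: 0 ✓, 1 ✓, 2 ✓, 3 ✓, 4 ✓.
At position 5 the labels are {ready, running} and the next position 2 has {done, running}, so running → X ¬done is false there. This is the first violation.

5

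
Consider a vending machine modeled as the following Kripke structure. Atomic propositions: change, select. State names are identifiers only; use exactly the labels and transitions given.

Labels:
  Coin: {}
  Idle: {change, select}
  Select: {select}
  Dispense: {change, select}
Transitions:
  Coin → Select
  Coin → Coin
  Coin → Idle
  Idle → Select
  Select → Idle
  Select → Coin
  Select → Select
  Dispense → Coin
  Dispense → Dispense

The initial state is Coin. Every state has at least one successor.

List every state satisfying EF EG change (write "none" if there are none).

States satisfying EG change: {Dispense}.
States satisfying EF EG change: {Dispense}.

{Dispense}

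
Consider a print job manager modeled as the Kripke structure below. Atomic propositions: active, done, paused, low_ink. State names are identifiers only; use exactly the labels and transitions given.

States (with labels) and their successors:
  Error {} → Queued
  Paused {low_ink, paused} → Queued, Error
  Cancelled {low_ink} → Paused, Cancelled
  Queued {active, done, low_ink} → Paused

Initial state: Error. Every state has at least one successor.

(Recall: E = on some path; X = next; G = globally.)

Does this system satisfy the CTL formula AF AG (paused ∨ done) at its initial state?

No

States satisfying AG (paused ∨ done): ∅.
States satisfying AF AG (paused ∨ done): ∅.
There is a path from Error along which AG (paused ∨ done) never holds.
Error ∉ Sat(AF AG (paused ∨ done)).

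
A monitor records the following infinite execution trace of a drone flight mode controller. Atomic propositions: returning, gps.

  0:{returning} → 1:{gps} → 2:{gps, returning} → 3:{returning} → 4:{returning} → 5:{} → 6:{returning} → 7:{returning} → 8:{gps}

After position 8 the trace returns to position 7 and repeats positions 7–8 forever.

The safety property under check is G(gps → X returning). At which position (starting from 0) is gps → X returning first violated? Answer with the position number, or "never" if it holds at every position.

gps → X returning holds at every position 0..8, and those are all the positions the trace ever visits, so the invariant G(gps → X returning) is never violated.

never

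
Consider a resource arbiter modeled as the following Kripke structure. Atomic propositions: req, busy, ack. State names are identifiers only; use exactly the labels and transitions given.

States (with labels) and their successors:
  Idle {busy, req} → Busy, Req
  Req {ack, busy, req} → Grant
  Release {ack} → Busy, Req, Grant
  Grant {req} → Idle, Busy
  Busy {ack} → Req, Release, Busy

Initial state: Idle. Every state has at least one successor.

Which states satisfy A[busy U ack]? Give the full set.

{Idle, Req, Release, Busy}

States satisfying busy: {Idle, Req}.
States satisfying ack: {Req, Release, Busy}.
States satisfying A[busy U ack]: {Idle, Req, Release, Busy}.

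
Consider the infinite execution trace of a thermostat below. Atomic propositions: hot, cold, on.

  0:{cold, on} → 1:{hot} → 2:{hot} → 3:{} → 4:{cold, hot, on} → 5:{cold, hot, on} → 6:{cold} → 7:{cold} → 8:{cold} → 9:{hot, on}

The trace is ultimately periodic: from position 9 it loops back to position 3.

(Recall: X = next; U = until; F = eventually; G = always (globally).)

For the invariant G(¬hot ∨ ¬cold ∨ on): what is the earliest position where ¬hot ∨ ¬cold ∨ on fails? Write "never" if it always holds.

never

¬hot ∨ ¬cold ∨ on holds at every position 0..9, and those are all the positions the trace ever visits, so the invariant G(¬hot ∨ ¬cold ∨ on) is never violated.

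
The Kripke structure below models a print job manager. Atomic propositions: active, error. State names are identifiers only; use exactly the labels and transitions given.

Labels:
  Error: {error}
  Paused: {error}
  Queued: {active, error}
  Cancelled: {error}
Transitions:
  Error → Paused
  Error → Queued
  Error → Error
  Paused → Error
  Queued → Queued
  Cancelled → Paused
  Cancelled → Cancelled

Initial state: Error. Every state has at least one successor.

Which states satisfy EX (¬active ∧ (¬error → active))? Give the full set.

States satisfying ¬active ∧ (¬error → active): {Error, Paused, Cancelled}.
States satisfying EX (¬active ∧ (¬error → active)): {Error, Paused, Cancelled}.

{Error, Paused, Cancelled}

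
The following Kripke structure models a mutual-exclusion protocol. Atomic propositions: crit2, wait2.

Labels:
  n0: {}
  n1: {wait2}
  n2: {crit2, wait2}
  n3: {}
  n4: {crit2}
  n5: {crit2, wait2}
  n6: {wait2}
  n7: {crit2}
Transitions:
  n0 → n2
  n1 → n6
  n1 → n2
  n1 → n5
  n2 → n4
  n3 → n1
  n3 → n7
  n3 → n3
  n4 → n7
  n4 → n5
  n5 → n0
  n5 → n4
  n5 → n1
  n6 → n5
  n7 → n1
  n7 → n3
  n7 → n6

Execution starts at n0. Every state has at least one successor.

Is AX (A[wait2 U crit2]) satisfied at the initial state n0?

States satisfying A[wait2 U crit2]: {n1, n2, n4, n5, n6, n7}.
States satisfying AX (A[wait2 U crit2]): {n0, n1, n2, n4, n6}.
n0 ∈ Sat(AX (A[wait2 U crit2])).

Yes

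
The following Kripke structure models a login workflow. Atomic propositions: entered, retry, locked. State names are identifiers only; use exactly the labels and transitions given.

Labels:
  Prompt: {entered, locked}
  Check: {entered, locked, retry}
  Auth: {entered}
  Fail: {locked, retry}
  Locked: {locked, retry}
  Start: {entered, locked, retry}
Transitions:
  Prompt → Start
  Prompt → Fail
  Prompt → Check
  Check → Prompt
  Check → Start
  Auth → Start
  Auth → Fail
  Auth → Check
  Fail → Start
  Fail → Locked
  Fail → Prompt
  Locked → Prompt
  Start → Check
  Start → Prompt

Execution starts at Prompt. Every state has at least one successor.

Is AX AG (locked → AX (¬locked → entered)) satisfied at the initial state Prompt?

States satisfying AG (locked → AX (¬locked → entered)): {Prompt, Check, Auth, Fail, Locked, Start}.
States satisfying AX AG (locked → AX (¬locked → entered)): {Prompt, Check, Auth, Fail, Locked, Start}.
Prompt ∈ Sat(AX AG (locked → AX (¬locked → entered))).

Holds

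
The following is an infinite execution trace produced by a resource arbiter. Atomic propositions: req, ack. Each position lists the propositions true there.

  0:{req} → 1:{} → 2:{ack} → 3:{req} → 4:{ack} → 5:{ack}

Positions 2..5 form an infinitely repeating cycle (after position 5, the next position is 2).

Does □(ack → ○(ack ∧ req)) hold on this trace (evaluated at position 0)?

ack → ○(ack ∧ req) must hold at every position from 0 onward. It fails at position 2, so □(ack → ○(ack ∧ req)) is false.
Positions where ack holds: 2, 4, 5.
Check ○(ack ∧ req) at each: 2→fails, 4→fails, 5→fails.

Violated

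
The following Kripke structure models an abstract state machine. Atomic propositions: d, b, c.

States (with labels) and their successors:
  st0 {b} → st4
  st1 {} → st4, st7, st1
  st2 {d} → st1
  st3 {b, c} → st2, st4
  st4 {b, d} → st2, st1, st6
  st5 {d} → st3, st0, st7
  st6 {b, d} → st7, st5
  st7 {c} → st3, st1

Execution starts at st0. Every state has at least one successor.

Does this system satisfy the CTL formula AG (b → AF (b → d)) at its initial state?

Yes

States satisfying b → AF (b → d): {st0, st1, st2, st3, st4, st5, st6, st7}.
States satisfying AG (b → AF (b → d)): {st0, st1, st2, st3, st4, st5, st6, st7}.
Every state reachable from st0 satisfies b → AF (b → d).
st0 ∈ Sat(AG (b → AF (b → d))).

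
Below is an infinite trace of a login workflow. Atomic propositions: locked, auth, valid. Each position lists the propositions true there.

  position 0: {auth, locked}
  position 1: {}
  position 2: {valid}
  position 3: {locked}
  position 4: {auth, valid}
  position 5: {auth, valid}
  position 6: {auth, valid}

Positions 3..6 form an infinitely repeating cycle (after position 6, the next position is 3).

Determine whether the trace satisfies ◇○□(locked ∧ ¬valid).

○□(locked ∧ ¬valid) is false at every position 0..6, so it never becomes true and ◇○□(locked ∧ ¬valid) fails.

No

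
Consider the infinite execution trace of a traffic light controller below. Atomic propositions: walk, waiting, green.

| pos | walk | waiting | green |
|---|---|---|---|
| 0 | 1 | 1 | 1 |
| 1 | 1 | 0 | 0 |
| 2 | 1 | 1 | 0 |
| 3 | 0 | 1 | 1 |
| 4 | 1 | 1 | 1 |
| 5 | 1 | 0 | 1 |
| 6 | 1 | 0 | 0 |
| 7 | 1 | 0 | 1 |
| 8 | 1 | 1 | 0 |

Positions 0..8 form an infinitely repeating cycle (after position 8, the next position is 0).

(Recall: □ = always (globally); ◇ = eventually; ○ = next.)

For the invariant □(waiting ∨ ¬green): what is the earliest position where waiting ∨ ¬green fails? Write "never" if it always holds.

Check waiting ∨ ¬green at each position in order: 0 ✓, 1 ✓, 2 ✓, 3 ✓, 4 ✓.
At position 5 the labels are {green, walk}, so waiting ∨ ¬green is false there. This is the first violation.

5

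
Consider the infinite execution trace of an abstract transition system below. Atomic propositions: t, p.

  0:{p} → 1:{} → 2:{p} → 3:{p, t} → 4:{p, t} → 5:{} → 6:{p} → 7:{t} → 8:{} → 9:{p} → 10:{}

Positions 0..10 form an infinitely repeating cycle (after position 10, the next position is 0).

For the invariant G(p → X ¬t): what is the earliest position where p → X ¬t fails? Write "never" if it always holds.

2

Check p → X ¬t at each position in order: 0 ✓, 1 ✓.
At position 2 the labels are {p} and the next position 3 has {p, t}, so p → X ¬t is false there. This is the first violation.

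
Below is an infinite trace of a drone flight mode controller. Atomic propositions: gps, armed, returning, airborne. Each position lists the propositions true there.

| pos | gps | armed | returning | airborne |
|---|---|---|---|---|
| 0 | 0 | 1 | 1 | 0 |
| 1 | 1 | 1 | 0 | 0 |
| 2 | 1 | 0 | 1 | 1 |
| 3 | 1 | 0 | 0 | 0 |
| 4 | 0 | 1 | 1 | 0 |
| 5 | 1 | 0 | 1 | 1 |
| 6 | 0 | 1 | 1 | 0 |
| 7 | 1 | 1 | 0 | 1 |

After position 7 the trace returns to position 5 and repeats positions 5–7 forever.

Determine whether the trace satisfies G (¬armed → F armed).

¬armed → F armed holds at every position 0..7, and those are all positions ever visited, so G (¬armed → F armed) holds.
Positions where ¬armed holds: 2, 3, 5.
Check F armed at each: 2→ok, 3→ok, 5→ok.

Satisfied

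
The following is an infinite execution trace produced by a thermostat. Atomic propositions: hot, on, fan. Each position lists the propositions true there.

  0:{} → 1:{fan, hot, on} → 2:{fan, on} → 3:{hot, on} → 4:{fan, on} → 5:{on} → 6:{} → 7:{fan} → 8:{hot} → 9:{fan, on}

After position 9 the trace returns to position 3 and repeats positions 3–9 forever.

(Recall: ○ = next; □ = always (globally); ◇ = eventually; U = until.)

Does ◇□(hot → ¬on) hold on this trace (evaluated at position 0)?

Does not hold

□(hot → ¬on) is false at every position 0..9, so it never becomes true and ◇□(hot → ¬on) fails.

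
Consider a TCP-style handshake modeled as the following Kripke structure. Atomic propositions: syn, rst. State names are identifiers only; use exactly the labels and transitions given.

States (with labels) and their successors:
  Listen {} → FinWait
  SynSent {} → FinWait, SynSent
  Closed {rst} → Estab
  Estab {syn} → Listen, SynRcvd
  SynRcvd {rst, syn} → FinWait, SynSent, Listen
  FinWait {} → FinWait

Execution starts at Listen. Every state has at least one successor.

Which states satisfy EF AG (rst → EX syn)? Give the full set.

{Listen, SynSent, Closed, Estab, SynRcvd, FinWait}

States satisfying AG (rst → EX syn): {Listen, SynSent, FinWait}.
States satisfying EF AG (rst → EX syn): {Listen, SynSent, Closed, Estab, SynRcvd, FinWait}.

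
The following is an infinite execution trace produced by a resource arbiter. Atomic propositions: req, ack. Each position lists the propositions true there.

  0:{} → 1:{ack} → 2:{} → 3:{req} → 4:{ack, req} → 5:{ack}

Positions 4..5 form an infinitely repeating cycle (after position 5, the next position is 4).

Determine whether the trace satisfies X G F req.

Holds

The position after 0 is 1; G F req is true there.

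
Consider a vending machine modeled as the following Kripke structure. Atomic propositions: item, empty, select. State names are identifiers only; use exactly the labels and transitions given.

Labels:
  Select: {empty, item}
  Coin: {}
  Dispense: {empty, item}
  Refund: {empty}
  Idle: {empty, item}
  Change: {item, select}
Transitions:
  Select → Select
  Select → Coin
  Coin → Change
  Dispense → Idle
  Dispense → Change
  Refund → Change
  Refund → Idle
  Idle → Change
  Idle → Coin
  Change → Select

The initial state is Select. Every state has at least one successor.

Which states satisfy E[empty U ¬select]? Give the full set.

States satisfying empty: {Select, Dispense, Refund, Idle}.
States satisfying ¬select: {Select, Coin, Dispense, Refund, Idle}.
States satisfying E[empty U ¬select]: {Select, Coin, Dispense, Refund, Idle}.

{Select, Coin, Dispense, Refund, Idle}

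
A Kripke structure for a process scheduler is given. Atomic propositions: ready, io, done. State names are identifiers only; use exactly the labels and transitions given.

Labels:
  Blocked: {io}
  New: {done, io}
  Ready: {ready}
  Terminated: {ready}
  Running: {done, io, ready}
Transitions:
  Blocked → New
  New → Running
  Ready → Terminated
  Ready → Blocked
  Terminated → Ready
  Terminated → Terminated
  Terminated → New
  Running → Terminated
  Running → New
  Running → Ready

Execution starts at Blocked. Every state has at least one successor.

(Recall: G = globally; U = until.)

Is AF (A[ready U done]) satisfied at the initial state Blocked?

States satisfying A[ready U done]: {New, Running}.
States satisfying AF (A[ready U done]): {Blocked, New, Running}.
Blocked ∈ Sat(AF (A[ready U done])).

Yes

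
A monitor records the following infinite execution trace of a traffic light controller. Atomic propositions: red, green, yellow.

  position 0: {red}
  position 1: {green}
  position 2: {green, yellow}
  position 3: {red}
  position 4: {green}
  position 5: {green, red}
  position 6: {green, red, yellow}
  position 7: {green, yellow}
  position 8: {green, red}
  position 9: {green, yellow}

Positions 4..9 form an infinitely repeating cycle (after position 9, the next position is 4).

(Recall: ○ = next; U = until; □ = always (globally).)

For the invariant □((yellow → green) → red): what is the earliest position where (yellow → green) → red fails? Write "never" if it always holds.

1

Check (yellow → green) → red at each position in order: 0 ✓.
At position 1 the labels are {green}, so (yellow → green) → red is false there. This is the first violation.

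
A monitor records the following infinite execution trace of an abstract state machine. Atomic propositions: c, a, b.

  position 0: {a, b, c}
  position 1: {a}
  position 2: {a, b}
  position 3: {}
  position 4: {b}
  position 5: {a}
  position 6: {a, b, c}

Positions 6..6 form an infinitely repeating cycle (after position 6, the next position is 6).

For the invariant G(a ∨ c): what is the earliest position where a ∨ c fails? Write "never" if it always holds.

Check a ∨ c at each position in order: 0 ✓, 1 ✓, 2 ✓.
At position 3 the labels are {}, so a ∨ c is false there. This is the first violation.

3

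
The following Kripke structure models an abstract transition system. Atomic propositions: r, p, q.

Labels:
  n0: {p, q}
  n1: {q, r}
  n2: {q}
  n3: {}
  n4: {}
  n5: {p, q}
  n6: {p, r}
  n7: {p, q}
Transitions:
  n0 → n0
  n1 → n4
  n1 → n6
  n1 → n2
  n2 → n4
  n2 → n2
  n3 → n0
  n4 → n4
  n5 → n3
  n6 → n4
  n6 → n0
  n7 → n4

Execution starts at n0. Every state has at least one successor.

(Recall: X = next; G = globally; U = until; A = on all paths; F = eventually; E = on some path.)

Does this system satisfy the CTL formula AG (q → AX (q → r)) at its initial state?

Violated

States satisfying q → AX (q → r): {n3, n4, n5, n6, n7}.
States satisfying AG (q → AX (q → r)): {n4, n7}.
n0 is reachable from n0 and violates q → AX (q → r), so AG fails at n0.
n0 ∉ Sat(AG (q → AX (q → r))).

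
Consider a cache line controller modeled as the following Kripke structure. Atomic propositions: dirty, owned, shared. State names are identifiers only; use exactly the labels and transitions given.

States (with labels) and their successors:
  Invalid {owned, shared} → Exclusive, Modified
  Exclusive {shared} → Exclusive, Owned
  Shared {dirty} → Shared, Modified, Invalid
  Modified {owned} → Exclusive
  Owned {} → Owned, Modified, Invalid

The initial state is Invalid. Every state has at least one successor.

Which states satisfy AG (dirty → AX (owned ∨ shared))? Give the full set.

States satisfying dirty → AX (owned ∨ shared): {Invalid, Exclusive, Modified, Owned}.
States satisfying AG (dirty → AX (owned ∨ shared)): {Invalid, Exclusive, Modified, Owned}.

{Invalid, Exclusive, Modified, Owned}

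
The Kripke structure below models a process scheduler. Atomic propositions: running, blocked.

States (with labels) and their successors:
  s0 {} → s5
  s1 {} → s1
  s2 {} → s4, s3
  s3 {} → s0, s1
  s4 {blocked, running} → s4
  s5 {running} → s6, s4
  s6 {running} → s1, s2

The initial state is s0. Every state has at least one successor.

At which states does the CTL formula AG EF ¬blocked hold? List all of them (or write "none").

{s1}

States satisfying EF ¬blocked: {s0, s1, s2, s3, s5, s6}.
States satisfying AG EF ¬blocked: {s1}.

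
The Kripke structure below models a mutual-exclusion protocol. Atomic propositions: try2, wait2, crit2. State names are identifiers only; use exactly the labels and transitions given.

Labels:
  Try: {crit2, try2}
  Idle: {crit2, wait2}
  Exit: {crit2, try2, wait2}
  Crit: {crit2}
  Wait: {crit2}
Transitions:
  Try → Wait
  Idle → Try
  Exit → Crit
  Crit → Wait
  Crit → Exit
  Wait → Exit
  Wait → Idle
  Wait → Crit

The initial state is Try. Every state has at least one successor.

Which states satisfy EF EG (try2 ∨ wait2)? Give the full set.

none

States satisfying EG (try2 ∨ wait2): ∅.
States satisfying EF EG (try2 ∨ wait2): ∅.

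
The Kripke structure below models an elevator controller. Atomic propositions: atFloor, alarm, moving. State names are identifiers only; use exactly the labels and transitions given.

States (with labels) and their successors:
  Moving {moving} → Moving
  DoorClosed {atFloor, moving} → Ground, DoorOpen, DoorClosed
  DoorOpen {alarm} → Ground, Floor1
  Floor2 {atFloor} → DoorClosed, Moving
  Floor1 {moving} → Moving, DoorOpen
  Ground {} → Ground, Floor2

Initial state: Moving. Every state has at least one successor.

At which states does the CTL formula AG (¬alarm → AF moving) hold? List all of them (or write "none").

States satisfying ¬alarm → AF moving: {Moving, DoorClosed, DoorOpen, Floor2, Floor1}.
States satisfying AG (¬alarm → AF moving): {Moving}.

{Moving}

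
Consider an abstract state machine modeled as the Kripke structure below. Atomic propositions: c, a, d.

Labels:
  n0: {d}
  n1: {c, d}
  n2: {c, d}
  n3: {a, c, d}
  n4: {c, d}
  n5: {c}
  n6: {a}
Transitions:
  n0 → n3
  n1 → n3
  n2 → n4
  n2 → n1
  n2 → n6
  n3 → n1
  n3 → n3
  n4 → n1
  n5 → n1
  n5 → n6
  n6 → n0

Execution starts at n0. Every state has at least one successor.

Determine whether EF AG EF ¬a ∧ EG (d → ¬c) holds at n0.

Violated

States satisfying AG EF ¬a: {n0, n1, n2, n3, n4, n5, n6}.
States satisfying EF AG EF ¬a: {n0, n1, n2, n3, n4, n5, n6}.
States satisfying d → ¬c: {n0, n5, n6}.
States satisfying EG (d → ¬c): ∅.
States satisfying EF AG EF ¬a ∧ EG (d → ¬c): ∅.
n0 ∉ Sat(EF AG EF ¬a ∧ EG (d → ¬c)).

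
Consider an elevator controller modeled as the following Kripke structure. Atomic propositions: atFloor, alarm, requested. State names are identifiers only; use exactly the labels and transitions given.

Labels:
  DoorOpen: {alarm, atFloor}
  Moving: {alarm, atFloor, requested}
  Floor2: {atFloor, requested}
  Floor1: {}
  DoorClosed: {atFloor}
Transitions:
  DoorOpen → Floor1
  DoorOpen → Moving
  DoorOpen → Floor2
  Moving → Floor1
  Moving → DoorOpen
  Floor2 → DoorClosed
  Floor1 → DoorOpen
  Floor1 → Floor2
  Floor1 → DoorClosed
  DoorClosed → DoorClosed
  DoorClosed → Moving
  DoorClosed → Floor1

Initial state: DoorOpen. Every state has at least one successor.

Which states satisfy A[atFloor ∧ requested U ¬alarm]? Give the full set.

{Floor2, Floor1, DoorClosed}

States satisfying atFloor ∧ requested: {Moving, Floor2}.
States satisfying ¬alarm: {Floor2, Floor1, DoorClosed}.
States satisfying A[atFloor ∧ requested U ¬alarm]: {Floor2, Floor1, DoorClosed}.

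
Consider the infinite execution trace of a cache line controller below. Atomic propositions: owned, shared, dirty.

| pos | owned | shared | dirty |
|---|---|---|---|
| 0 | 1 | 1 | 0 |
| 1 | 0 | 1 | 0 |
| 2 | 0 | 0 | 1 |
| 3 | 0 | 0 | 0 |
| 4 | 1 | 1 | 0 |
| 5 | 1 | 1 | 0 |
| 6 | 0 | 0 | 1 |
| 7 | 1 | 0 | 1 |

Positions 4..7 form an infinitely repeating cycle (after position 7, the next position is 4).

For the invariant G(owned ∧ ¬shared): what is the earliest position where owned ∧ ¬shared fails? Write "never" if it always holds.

0

At position 0 the labels are {owned, shared}, so owned ∧ ¬shared is false there. This is the first violation.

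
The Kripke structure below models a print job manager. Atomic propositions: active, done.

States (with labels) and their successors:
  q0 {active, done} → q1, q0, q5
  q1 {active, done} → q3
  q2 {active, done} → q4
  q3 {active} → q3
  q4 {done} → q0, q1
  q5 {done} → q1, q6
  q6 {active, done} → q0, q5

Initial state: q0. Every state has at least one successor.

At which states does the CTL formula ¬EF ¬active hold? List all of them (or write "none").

States satisfying ¬active: {q4, q5}.
States satisfying EF ¬active: {q0, q2, q4, q5, q6}.
States satisfying ¬EF ¬active: {q1, q3}.

{q1, q3}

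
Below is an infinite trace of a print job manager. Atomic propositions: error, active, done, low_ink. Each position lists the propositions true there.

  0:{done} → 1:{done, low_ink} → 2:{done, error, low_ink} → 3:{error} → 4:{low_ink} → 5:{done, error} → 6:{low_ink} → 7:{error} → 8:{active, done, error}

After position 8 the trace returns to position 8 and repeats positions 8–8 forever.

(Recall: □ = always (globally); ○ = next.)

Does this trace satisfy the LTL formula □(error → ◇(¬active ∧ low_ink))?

error → ◇(¬active ∧ low_ink) must hold at every position from 0 onward. It fails at position 7, so □(error → ◇(¬active ∧ low_ink)) is false.
Positions where error holds: 2, 3, 5, 7, 8.
Check ◇(¬active ∧ low_ink) at each: 2→ok, 3→ok, 5→ok, 7→fails, 8→fails.

Violated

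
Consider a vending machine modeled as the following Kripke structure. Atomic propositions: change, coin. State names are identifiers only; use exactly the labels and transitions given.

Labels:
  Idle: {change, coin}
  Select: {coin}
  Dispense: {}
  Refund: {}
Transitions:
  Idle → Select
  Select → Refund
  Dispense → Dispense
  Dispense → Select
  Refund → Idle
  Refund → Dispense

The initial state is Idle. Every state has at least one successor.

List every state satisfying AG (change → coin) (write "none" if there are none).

States satisfying change → coin: {Idle, Select, Dispense, Refund}.
States satisfying AG (change → coin): {Idle, Select, Dispense, Refund}.

{Idle, Select, Dispense, Refund}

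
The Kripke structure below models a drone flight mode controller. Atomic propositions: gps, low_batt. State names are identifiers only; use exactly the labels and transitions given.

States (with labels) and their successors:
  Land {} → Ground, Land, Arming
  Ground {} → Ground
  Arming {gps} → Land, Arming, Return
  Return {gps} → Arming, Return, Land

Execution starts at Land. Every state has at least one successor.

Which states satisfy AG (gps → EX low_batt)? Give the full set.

{Ground}

States satisfying gps → EX low_batt: {Land, Ground}.
States satisfying AG (gps → EX low_batt): {Ground}.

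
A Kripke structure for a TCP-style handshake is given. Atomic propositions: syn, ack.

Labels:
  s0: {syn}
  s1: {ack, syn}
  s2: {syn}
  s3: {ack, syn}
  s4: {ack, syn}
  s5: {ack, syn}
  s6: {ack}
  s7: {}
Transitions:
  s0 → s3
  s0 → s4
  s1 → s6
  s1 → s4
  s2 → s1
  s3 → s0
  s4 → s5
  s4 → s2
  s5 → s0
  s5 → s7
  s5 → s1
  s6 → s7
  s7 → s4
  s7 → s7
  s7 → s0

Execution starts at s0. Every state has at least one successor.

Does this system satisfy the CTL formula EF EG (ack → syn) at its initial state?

States satisfying EG (ack → syn): {s0, s1, s2, s3, s4, s5, s7}.
States satisfying EF EG (ack → syn): {s0, s1, s2, s3, s4, s5, s6, s7}.
Some path from s0 reaches a state where EG (ack → syn) holds.
s0 ∈ Sat(EF EG (ack → syn)).

Satisfied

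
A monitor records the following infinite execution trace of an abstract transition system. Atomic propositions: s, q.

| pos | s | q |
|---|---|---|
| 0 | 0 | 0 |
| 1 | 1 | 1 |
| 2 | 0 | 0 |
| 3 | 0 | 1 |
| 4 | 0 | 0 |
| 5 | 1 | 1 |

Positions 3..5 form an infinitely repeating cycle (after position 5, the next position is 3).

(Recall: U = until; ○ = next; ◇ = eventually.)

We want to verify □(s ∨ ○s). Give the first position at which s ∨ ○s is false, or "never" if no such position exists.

2

Check s ∨ ○s at each position in order: 0 ✓, 1 ✓.
At position 2 the labels are {} and the next position 3 has {q}, so s ∨ ○s is false there. This is the first violation.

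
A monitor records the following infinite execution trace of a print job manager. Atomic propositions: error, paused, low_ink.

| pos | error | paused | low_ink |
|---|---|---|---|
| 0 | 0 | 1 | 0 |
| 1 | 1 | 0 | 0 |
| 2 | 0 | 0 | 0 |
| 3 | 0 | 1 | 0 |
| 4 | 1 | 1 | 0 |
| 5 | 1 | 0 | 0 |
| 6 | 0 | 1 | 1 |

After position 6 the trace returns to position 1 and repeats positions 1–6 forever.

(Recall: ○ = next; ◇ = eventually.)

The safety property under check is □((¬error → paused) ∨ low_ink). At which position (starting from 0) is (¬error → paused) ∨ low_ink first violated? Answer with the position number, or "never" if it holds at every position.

2

Check (¬error → paused) ∨ low_ink at each position in order: 0 ✓, 1 ✓.
At position 2 the labels are {}, so (¬error → paused) ∨ low_ink is false there. This is the first violation.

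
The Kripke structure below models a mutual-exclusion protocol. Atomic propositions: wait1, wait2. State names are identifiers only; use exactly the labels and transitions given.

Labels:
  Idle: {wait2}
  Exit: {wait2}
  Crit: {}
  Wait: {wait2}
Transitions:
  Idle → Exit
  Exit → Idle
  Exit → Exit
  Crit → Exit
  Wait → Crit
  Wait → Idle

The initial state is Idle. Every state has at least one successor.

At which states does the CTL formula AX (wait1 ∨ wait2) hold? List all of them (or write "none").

States satisfying wait1 ∨ wait2: {Idle, Exit, Wait}.
States satisfying AX (wait1 ∨ wait2): {Idle, Exit, Crit}.

{Idle, Exit, Crit}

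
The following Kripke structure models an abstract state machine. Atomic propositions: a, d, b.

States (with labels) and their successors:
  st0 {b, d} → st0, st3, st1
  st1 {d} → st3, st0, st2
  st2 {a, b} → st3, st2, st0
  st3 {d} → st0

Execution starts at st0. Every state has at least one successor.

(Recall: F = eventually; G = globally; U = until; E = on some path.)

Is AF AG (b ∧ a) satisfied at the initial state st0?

Violated

States satisfying AG (b ∧ a): ∅.
States satisfying AF AG (b ∧ a): ∅.
There is a path from st0 along which AG (b ∧ a) never holds.
st0 ∉ Sat(AF AG (b ∧ a)).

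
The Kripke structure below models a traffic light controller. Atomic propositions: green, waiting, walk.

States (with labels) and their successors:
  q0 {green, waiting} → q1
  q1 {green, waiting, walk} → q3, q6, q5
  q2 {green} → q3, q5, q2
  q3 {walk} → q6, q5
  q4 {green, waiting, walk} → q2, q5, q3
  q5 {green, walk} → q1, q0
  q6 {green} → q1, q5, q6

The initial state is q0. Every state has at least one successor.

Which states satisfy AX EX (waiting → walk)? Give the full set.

States satisfying EX (waiting → walk): {q0, q1, q2, q3, q4, q5, q6}.
States satisfying AX EX (waiting → walk): {q0, q1, q2, q3, q4, q5, q6}.

{q0, q1, q2, q3, q4, q5, q6}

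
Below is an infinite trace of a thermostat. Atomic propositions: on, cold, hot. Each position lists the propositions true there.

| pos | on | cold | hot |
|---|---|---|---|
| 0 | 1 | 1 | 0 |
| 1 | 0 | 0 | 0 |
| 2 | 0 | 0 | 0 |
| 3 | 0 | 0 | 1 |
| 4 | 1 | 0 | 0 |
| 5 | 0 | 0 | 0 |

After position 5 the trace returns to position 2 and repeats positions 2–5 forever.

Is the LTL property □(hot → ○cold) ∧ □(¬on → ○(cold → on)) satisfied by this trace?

hot → ○cold must hold at every position from 0 onward. It fails at position 3, so □(hot → ○cold) is false.
Positions where hot holds: 3.
Check ○cold at each: 3→fails.
¬on → ○(cold → on) holds at every position 0..5, and those are all positions ever visited, so □(¬on → ○(cold → on)) holds.
Positions where ¬on holds: 1, 2, 3, 5.
Check ○(cold → on) at each: 1→ok, 2→ok, 3→ok, 5→ok.
At position 0: □(hot → ○cold) is false; □(¬on → ○(cold → on)) is true; so □(hot → ○cold) ∧ □(¬on → ○(cold → on)) is false.

No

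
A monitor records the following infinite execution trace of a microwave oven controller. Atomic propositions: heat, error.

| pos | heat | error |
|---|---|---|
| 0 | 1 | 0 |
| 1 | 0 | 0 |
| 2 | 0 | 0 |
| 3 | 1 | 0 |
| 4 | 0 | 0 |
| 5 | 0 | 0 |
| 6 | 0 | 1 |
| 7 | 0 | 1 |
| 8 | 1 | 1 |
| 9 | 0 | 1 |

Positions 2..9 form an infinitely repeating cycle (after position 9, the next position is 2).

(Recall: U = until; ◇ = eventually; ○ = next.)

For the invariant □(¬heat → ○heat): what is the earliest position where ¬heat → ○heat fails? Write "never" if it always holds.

1

Check ¬heat → ○heat at each position in order: 0 ✓.
At position 1 the labels are {} and the next position 2 has {}, so ¬heat → ○heat is false there. This is the first violation.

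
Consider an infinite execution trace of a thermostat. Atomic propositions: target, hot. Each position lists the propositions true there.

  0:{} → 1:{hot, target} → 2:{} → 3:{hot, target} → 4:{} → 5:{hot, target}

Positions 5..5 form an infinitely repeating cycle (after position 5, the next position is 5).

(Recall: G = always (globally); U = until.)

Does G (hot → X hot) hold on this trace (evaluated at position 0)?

hot → X hot must hold at every position from 0 onward. It fails at position 1, so G (hot → X hot) is false.
Positions where hot holds: 1, 3, 5.
Check X hot at each: 1→fails, 3→fails, 5→ok.

Violated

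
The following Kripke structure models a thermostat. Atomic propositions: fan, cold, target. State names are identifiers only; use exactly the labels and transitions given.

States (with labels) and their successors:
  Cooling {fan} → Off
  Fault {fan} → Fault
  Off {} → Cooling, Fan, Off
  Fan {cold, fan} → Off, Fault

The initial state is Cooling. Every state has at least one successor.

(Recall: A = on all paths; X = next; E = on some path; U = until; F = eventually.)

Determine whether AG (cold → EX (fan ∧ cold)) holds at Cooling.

Does not hold

States satisfying cold → EX (fan ∧ cold): {Cooling, Fault, Off}.
States satisfying AG (cold → EX (fan ∧ cold)): {Fault}.
Fan is reachable from Cooling and violates cold → EX (fan ∧ cold), so AG fails at Cooling.
Cooling ∉ Sat(AG (cold → EX (fan ∧ cold))).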